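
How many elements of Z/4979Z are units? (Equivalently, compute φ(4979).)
Z/4979Z has φ(4979) = 4584 units

An element a ∈ Z/4979Z is a unit iff gcd(a, 4979) = 1, so the number of units is φ(4979). φ is multiplicative, with φ(p^e) = p^e − p^(e−1). Factorise 4979 = 13 · 383. Then
  φ(4979) = (13 − 1) · (383 − 1) = 12 · 382 = 4584.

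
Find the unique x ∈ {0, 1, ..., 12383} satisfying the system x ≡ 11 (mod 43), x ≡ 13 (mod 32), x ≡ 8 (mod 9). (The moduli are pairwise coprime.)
x ≡ 269 (mod 12384); the representative in [0, 12384) is 269

The moduli 43, 32, 9 are pairwise coprime, so by the CRT there is a unique solution mod 43·32·9 = 12384.
Solve by successive substitution. Start with x ≡ 11 (mod 43).
  Combine with x ≡ 13 (mod 32): write x = 11 + 43·t and require 11 + 43·t ≡ 13 (mod 32), i.e. 43·t ≡ 13 − 11 ≡ 2 (mod 32). Since 43^(−1) ≡ 3 (mod 32) (43 ≡ 11 (mod 32)), t ≡ 3·2 ≡ 6 (mod 32). So x ≡ 11 + 43·6 = 269 (mod 1376).
  Combine with x ≡ 8 (mod 9): write x = 269 + 1376·t and require 269 + 1376·t ≡ 8 (mod 9), i.e. 1376·t ≡ 8 − 269 ≡ 0 (mod 9). Since 1376^(−1) ≡ 8 (mod 9) (1376 ≡ 8 (mod 9)), t ≡ 8·0 ≡ 0 (mod 9). So x ≡ 269 + 1376·0 = 269 (mod 12384).
Unique solution in [0, 12384): x = 269.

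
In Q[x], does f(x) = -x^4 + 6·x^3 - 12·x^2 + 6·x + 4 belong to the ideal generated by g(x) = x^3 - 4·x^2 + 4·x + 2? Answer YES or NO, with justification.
In Q[x] the ideal (g) consists of all multiples of g, so f ∈ (g) iff g | f, i.e. iff the remainder of f on division by g is 0. Divide f by g (g is monic, so eliminate the leading term of the running remainder at each step):
  leading term -x^4: subtract (-x)·g(x) = -x^4 + 4·x^3 - 4·x^2 - 2·x, leaving 2·x^3 - 8·x^2 + 8·x + 4
  leading term 2·x^3: subtract (2)·g(x) = 2·x^3 - 8·x^2 + 8·x + 4, leaving 0
The remainder is 0, so f(x) = g(x) · h(x) with h(x) = 2 - x. Hence g | f, i.e. f ∈ (g).

Final answer: YES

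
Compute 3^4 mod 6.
3

Use repeated squaring. Binary(4) = 100. Walk through the bits of the exponent 4 left-to-right: at each bit after the leading one, square the running value, then multiply by 3 if the bit is 1 (always reducing mod 6):
  bit 1 = 1 (leading): start with 3.
  bit 2 = 0: square 3^2 = 9 ≡ 3 (mod 6).
  bit 3 = 0: square 3^2 = 9 ≡ 3 (mod 6).
Final value: 3^4 ≡ 3 (mod 6).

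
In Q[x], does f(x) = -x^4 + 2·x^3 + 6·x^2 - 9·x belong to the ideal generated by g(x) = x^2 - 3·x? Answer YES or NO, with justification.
YES

In Q[x] the ideal (g) consists of all multiples of g, so f ∈ (g) iff g | f, i.e. iff the remainder of f on division by g is 0. Divide f by g (g is monic, so eliminate the leading term of the running remainder at each step):
  leading term -x^4: subtract (-x^2)·g(x) = -x^4 + 3·x^3, leaving -x^3 + 6·x^2 - 9·x
  leading term -x^3: subtract (-x)·g(x) = -x^3 + 3·x^2, leaving 3·x^2 - 9·x
  leading term 3·x^2: subtract (3)·g(x) = 3·x^2 - 9·x, leaving 0
The remainder is 0, so f(x) = g(x) · h(x) with h(x) = -x^2 - x + 3. Hence g | f, i.e. f ∈ (g).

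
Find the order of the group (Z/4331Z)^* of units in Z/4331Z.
(Z/4331Z)^* consists of the classes a with gcd(a, 4331) = 1, so its order is φ(4331). φ is multiplicative, with φ(p^e) = p^e − p^(e−1). Factorise 4331 = 61 · 71. Then
  φ(4331) = (61 − 1) · (71 − 1) = 60 · 70 = 4200.
Thus |(Z/4331Z)^*| = 4200.

Final answer: |(Z/4331Z)^*| = 4200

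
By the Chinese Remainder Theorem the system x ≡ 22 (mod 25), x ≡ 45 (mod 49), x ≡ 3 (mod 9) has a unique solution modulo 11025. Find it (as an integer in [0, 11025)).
x ≡ 2397 (mod 11025); the representative in [0, 11025) is 2397

The moduli 25, 49, 9 are pairwise coprime, so by the CRT there is a unique solution mod 25·49·9 = 11025.
Solve by successive substitution. Start with x ≡ 22 (mod 25).
  Combine with x ≡ 45 (mod 49): write x = 22 + 25·t and require 22 + 25·t ≡ 45 (mod 49), i.e. 25·t ≡ 45 − 22 ≡ 23 (mod 49). Since 25^(−1) ≡ 2 (mod 49), t ≡ 2·23 ≡ 46 (mod 49). So x ≡ 22 + 25·46 = 1172 (mod 1225).
  Combine with x ≡ 3 (mod 9): write x = 1172 + 1225·t and require 1172 + 1225·t ≡ 3 (mod 9), i.e. 1225·t ≡ 3 − 1172 ≡ 1 (mod 9). Since 1225^(−1) ≡ 1 (mod 9) (1225 ≡ 1 (mod 9)), t ≡ 1·1 ≡ 1 (mod 9). So x ≡ 1172 + 1225·1 = 2397 (mod 11025).
Unique solution in [0, 11025): x = 2397.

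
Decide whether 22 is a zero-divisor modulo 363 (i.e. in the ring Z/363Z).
YES

gcd(22, 363) = 11 > 1, so 22 is not a unit in Z/363Z. In Z/nZ every nonzero non-unit is a zero-divisor: explicitly, take b = 363/gcd = 33 ≠ 0 (mod 363); then 22·33 = 726 = 2·363, i.e. 22·33 ≡ 0 (mod 363). So 22 is a zero-divisor.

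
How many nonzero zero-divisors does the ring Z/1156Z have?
In Z/1156Z each nonzero element is either a unit (gcd with 1156 is 1) or a zero-divisor (gcd > 1). The number of units is φ(1156): factorise 1156 = 2^2 · 17^2, so φ(1156) = (2^2 − 2^1) · (17^2 − 17^1) = 2 · 272 = 544. The nonzero elements number 1156 − 1 = 1155. Hence the nonzero zero-divisors number 1155 − 544 = 611.

Final answer: Z/1156Z has 611 nonzero zero-divisors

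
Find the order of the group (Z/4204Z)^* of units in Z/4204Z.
(Z/4204Z)^* consists of the classes a with gcd(a, 4204) = 1, so its order is φ(4204). φ is multiplicative, with φ(p^e) = p^e − p^(e−1). Factorise 4204 = 2^2 · 1051. Then
  φ(4204) = (2^2 − 2^1) · (1051 − 1) = 2 · 1050 = 2100.
Thus |(Z/4204Z)^*| = 2100.

Final answer: |(Z/4204Z)^*| = 2100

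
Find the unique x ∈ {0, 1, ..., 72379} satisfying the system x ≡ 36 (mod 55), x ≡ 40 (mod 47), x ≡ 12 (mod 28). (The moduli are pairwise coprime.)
The moduli 55, 47, 28 are pairwise coprime, so by the CRT there is a unique solution mod 55·47·28 = 72380.
Solve by successive substitution. Start with x ≡ 36 (mod 55).
  Combine with x ≡ 40 (mod 47): write x = 36 + 55·t and require 36 + 55·t ≡ 40 (mod 47), i.e. 55·t ≡ 40 − 36 ≡ 4 (mod 47). Since 55^(−1) ≡ 6 (mod 47) (55 ≡ 8 (mod 47)), t ≡ 6·4 ≡ 24 (mod 47). So x ≡ 36 + 55·24 = 1356 (mod 2585).
  Combine with x ≡ 12 (mod 28): write x = 1356 + 2585·t and require 1356 + 2585·t ≡ 12 (mod 28), i.e. 2585·t ≡ 12 − 1356 ≡ 0 (mod 28). Since 2585^(−1) ≡ 25 (mod 28) (2585 ≡ 9 (mod 28)), t ≡ 25·0 ≡ 0 (mod 28). So x ≡ 1356 + 2585·0 = 1356 (mod 72380).
Unique solution in [0, 72380): x = 1356.

Final answer: x ≡ 1356 (mod 72380); the representative in [0, 72380) is 1356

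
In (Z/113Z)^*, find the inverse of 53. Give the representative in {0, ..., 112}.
53^(−1) ≡ 32 (mod 113)

Apply the extended Euclidean algorithm to (113, 53), tracking rows (r, s, t) with s·113 + t·53 = r. Each division r_prev = q·r_cur + r_new produces the new row as (previous row) − q·(current row):
  row A: (113, 1, 0)   [1·113 + 0·53 = 113]
  row B: (53, 0, 1)   [0·113 + 1·53 = 53]
  113 = 2·53 + 7   → row C = row A − 2·row B = (7, 1, −2)   [check: 1·113 − 2·53 = 7]
  53 = 7·7 + 4   → row D = row B − 7·row C = (4, −7, 15)   [check: −7·113 + 15·53 = 4]
  7 = 1·4 + 3   → row E = row C − 1·row D = (3, 8, −17)   [check: 8·113 − 17·53 = 3]
  4 = 1·3 + 1   → row F = row D − 1·row E = (1, −15, 32)   [check: −15·113 + 32·53 = 1]
  3 = 3·1 + 0   → remainder 0, stop. gcd = 1 (last nonzero row F).
The gcd is 1, so 53 is invertible mod 113. The last nonzero row gives −15·113 + 32·53 = 1, so t = 32. So 53^(−1) ≡ 32 (mod 113). Verify: 53 · 32 = 1696 ≡ 1 (mod 113). ✓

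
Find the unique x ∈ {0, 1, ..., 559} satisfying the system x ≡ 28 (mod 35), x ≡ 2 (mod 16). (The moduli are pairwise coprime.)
The moduli 35, 16 are pairwise coprime, so by the CRT there is a unique solution mod 35·16 = 560.
Solve by successive substitution. Start with x ≡ 28 (mod 35).
  Combine with x ≡ 2 (mod 16): write x = 28 + 35·t and require 28 + 35·t ≡ 2 (mod 16), i.e. 35·t ≡ 2 − 28 ≡ 6 (mod 16). Since 35^(−1) ≡ 11 (mod 16) (35 ≡ 3 (mod 16)), t ≡ 11·6 ≡ 2 (mod 16). So x ≡ 28 + 35·2 = 98 (mod 560).
Unique solution in [0, 560): x = 98.

Final answer: x ≡ 98 (mod 560); the representative in [0, 560) is 98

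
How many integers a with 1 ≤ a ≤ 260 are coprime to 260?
96

The number of a ∈ {1, ..., 260} with gcd(a, 260) = 1 is by definition Euler's totient φ(260). φ is multiplicative, with φ(p^e) = p^e − p^(e−1). Factorise 260 = 2^2 · 5 · 13. Then
  φ(260) = (2^2 − 2^1) · (5 − 1) · (13 − 1) = 2 · 4 · 12 = 96.
So there are 96 such integers.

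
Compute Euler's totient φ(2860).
φ is multiplicative, with φ(p^e) = p^e − p^(e−1). Factorise 2860 = 2^2 · 5 · 11 · 13. Then
  φ(2860) = (2^2 − 2^1) · (5 − 1) · (11 − 1) · (13 − 1) = 2 · 4 · 10 · 12 = 960.

Final answer: φ(2860) = 960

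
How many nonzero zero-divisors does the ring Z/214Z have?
Z/214Z has 107 nonzero zero-divisors

In Z/214Z each nonzero element is either a unit (gcd with 214 is 1) or a zero-divisor (gcd > 1). The number of units is φ(214): factorise 214 = 2 · 107, so φ(214) = (2 − 1) · (107 − 1) = 1 · 106 = 106. The nonzero elements number 214 − 1 = 213. Hence the nonzero zero-divisors number 213 − 106 = 107.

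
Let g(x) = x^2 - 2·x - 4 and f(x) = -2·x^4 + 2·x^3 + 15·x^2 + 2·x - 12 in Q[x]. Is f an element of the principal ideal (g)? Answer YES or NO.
In Q[x] the ideal (g) consists of all multiples of g, so f ∈ (g) iff g | f, i.e. iff the remainder of f on division by g is 0. Divide f by g (g is monic, so eliminate the leading term of the running remainder at each step):
  leading term -2·x^4: subtract (-2·x^2)·g(x) = -2·x^4 + 4·x^3 + 8·x^2, leaving -2·x^3 + 7·x^2 + 2·x - 12
  leading term -2·x^3: subtract (-2·x)·g(x) = -2·x^3 + 4·x^2 + 8·x, leaving 3·x^2 - 6·x - 12
  leading term 3·x^2: subtract (3)·g(x) = 3·x^2 - 6·x - 12, leaving 0
The remainder is 0, so f(x) = g(x) · h(x) with h(x) = -2·x^2 - 2·x + 3. Hence g | f, i.e. f ∈ (g).

Final answer: YES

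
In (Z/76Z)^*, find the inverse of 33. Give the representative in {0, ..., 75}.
33^(−1) ≡ 53 (mod 76)

Apply the extended Euclidean algorithm to (76, 33), tracking rows (r, s, t) with s·76 + t·33 = r. Each division r_prev = q·r_cur + r_new produces the new row as (previous row) − q·(current row):
  row A: (76, 1, 0)   [1·76 + 0·33 = 76]
  row B: (33, 0, 1)   [0·76 + 1·33 = 33]
  76 = 2·33 + 10   → row C = row A − 2·row B = (10, 1, −2)   [check: 1·76 − 2·33 = 10]
  33 = 3·10 + 3   → row D = row B − 3·row C = (3, −3, 7)   [check: −3·76 + 7·33 = 3]
  10 = 3·3 + 1   → row E = row C − 3·row D = (1, 10, −23)   [check: 10·76 − 23·33 = 1]
  3 = 3·1 + 0   → remainder 0, stop. gcd = 1 (last nonzero row E).
The gcd is 1, so 33 is invertible mod 76. The last nonzero row gives 10·76 − 23·33 = 1, so t = −23. So 33^(−1) ≡ −23 ≡ 53 (mod 76). Verify: 33 · 53 = 1749 ≡ 1 (mod 76). ✓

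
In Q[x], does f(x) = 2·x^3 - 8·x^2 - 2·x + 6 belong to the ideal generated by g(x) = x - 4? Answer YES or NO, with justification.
In Q[x] the ideal (g) consists of all multiples of g, so f ∈ (g) iff g | f, i.e. iff the remainder of f on division by g is 0. Divide f by g (g is monic, so eliminate the leading term of the running remainder at each step):
  leading term 2·x^3: subtract (2·x^2)·g(x) = 2·x^3 - 8·x^2, leaving 6 - 2·x
  leading term -2·x: subtract (-2)·g(x) = 8 - 2·x, leaving -2
The remainder r(x) = -2 ≠ 0 (and deg r < deg g), so g ∤ f, i.e. f ∉ (g).

Final answer: NO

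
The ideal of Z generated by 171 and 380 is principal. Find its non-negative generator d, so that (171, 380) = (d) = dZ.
(171, 380) = (19); d = 19

In the PID Z, (a, b) is generated by gcd(a, b). Compute gcd(380, 171) with the extended Euclidean algorithm, tracking rows (r, s, t) with s·380 + t·171 = r:
  row A: (380, 1, 0)   [1·380 + 0·171 = 380]
  row B: (171, 0, 1)   [0·380 + 1·171 = 171]
  380 = 2·171 + 38   → row C = row A − 2·row B = (38, 1, −2)   [check: 1·380 − 2·171 = 38]
  171 = 4·38 + 19   → row D = row B − 4·row C = (19, −4, 9)   [check: −4·380 + 9·171 = 19]
  38 = 2·19 + 0   → remainder 0, stop. gcd = 19 (last nonzero row D).
So gcd(171, 380) = 19, with Bézout identity −4·380 + 9·171 = 19. Containment (⊇): the Bézout identity exhibits 19 as an element of (171, 380), giving (19) ⊆ (171, 380). Containment (⊆): since 19 | 171 and 19 | 380 (171 = 19·9, 380 = 19·20), every Z-linear combination of 171 and 380 is divisible by 19, so (171, 380) ⊆ (19). Therefore (171, 380) = (19), d = 19.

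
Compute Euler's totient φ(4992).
φ is multiplicative, with φ(p^e) = p^e − p^(e−1). Factorise 4992 = 2^7 · 3 · 13. Then
  φ(4992) = (2^7 − 2^6) · (3 − 1) · (13 − 1) = 64 · 2 · 12 = 1536.

Final answer: φ(4992) = 1536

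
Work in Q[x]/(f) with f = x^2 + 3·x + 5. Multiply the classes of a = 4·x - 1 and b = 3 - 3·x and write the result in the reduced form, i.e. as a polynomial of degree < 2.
a · b ≡ 51·x + 57 (mod f(x))

First multiply in Q[x] without reducing: a · b = -12·x^2 + 15·x - 3. Now divide by f(x) = x^2 + 3·x + 5, eliminating the leading term at each step:
  leading term -12·x^2: subtract (-12)·f(x) = -12·x^2 - 36·x - 60, leaving 51·x + 57
The degree is now < 2, so this is the remainder. Hence a · b ≡ 51·x + 57 in Q[x]/(f).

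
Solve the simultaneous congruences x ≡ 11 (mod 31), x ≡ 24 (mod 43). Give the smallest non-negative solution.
The moduli 31, 43 are pairwise coprime, so by the CRT there is a unique solution mod 31·43 = 1333.
Solve by successive substitution. Start with x ≡ 11 (mod 31).
  Combine with x ≡ 24 (mod 43): write x = 11 + 31·t and require 11 + 31·t ≡ 24 (mod 43), i.e. 31·t ≡ 24 − 11 ≡ 13 (mod 43). Since 31^(−1) ≡ 25 (mod 43), t ≡ 25·13 ≡ 24 (mod 43). So x ≡ 11 + 31·24 = 755 (mod 1333).
Unique solution in [0, 1333): x = 755.

Final answer: x ≡ 755 (mod 1333); the representative in [0, 1333) is 755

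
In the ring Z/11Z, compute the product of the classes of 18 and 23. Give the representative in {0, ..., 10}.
Reduce the factors first: 18 ≡ 7, 23 ≡ 1 (mod 11), so 18 · 23 ≡ 7 · 1 (mod 11). 7 · 1 = 7. Dividing by 11: 7 = 0·11 + 7. So (18 · 23) mod 11 = 7.

Final answer: 7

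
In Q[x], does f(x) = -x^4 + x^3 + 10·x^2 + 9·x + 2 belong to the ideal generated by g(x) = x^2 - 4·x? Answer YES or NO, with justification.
NO

In Q[x] the ideal (g) consists of all multiples of g, so f ∈ (g) iff g | f, i.e. iff the remainder of f on division by g is 0. Divide f by g (g is monic, so eliminate the leading term of the running remainder at each step):
  leading term -x^4: subtract (-x^2)·g(x) = -x^4 + 4·x^3, leaving -3·x^3 + 10·x^2 + 9·x + 2
  leading term -3·x^3: subtract (-3·x)·g(x) = -3·x^3 + 12·x^2, leaving -2·x^2 + 9·x + 2
  leading term -2·x^2: subtract (-2)·g(x) = -2·x^2 + 8·x, leaving x + 2
The remainder r(x) = x + 2 ≠ 0 (and deg r < deg g), so g ∤ f, i.e. f ∉ (g).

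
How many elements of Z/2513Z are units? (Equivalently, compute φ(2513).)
Z/2513Z has φ(2513) = 2148 units

An element a ∈ Z/2513Z is a unit iff gcd(a, 2513) = 1, so the number of units is φ(2513). φ is multiplicative, with φ(p^e) = p^e − p^(e−1). Factorise 2513 = 7 · 359. Then
  φ(2513) = (7 − 1) · (359 − 1) = 6 · 358 = 2148.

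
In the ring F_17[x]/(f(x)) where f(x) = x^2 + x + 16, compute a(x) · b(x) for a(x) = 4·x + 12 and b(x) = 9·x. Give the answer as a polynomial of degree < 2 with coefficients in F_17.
Multiply as integer polynomials: a · b = 36·x^2 + 108·x. Reducing coefficients mod 17: a · b ≡ 2·x^2 + 6·x. Now divide by f(x) = x^2 + x + 16 in F_17[x], eliminating the leading term at each step:
  leading term 2·x^2: subtract (2)·f(x) = 2·x^2 + 2·x + 15, leaving 4·x + 2 (coefficients mod 17)
The degree is now < 2, so this is the remainder. Hence a · b ≡ 4·x + 2 in F_17[x]/(f).

Final answer: a · b ≡ 4·x + 2 (mod f(x))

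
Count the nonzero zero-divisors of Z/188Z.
Z/188Z has 95 nonzero zero-divisors

In Z/188Z each nonzero element is either a unit (gcd with 188 is 1) or a zero-divisor (gcd > 1). The number of units is φ(188): factorise 188 = 2^2 · 47, so φ(188) = (2^2 − 2^1) · (47 − 1) = 2 · 46 = 92. The nonzero elements number 188 − 1 = 187. Hence the nonzero zero-divisors number 187 − 92 = 95.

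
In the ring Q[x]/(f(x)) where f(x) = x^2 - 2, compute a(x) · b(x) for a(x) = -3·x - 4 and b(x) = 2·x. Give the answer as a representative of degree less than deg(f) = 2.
First multiply in Q[x] without reducing: a · b = -6·x^2 - 8·x. Now divide by f(x) = x^2 - 2, eliminating the leading term at each step:
  leading term -6·x^2: subtract (-6)·f(x) = 12 - 6·x^2, leaving -8·x - 12
The degree is now < 2, so this is the remainder. Hence a · b ≡ -8·x - 12 in Q[x]/(f).

Final answer: a · b ≡ -8·x - 12 (mod f(x))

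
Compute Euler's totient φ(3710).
φ is multiplicative, with φ(p^e) = p^e − p^(e−1). Factorise 3710 = 2 · 5 · 7 · 53. Then
  φ(3710) = (2 − 1) · (5 − 1) · (7 − 1) · (53 − 1) = 1 · 4 · 6 · 52 = 1248.

Final answer: φ(3710) = 1248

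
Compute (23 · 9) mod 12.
Reduce the factors first: 23 ≡ 11 (mod 12), so 23 · 9 ≡ 11 · 9 (mod 12). 11 · 9 = 99. Dividing by 12: 99 = 8·12 + 3. So (23 · 9) mod 12 = 3.

Final answer: 3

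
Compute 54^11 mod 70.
Use repeated squaring. Binary(11) = 1011. Walk through the bits of the exponent 11 left-to-right: at each bit after the leading one, square the running value, then multiply by 54 if the bit is 1 (always reducing mod 70):
  bit 1 = 1 (leading): start with 54.
  bit 2 = 0: square 54^2 = 2916 ≡ 46 (mod 70).
  bit 3 = 1: square 46^2 = 2116 ≡ 16; bit is 1, so multiply 16·54 = 864 ≡ 24 (mod 70).
  bit 4 = 1: square 24^2 = 576 ≡ 16; bit is 1, so multiply 16·54 = 864 ≡ 24 (mod 70).
Final value: 54^11 ≡ 24 (mod 70).

Final answer: 24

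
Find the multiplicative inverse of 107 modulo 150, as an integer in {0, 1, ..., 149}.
Apply the extended Euclidean algorithm to (150, 107), tracking rows (r, s, t) with s·150 + t·107 = r. Each division r_prev = q·r_cur + r_new produces the new row as (previous row) − q·(current row):
  row A: (150, 1, 0)   [1·150 + 0·107 = 150]
  row B: (107, 0, 1)   [0·150 + 1·107 = 107]
  150 = 1·107 + 43   → row C = row A − 1·row B = (43, 1, −1)   [check: 1·150 − 1·107 = 43]
  107 = 2·43 + 21   → row D = row B − 2·row C = (21, −2, 3)   [check: −2·150 + 3·107 = 21]
  43 = 2·21 + 1   → row E = row C − 2·row D = (1, 5, −7)   [check: 5·150 − 7·107 = 1]
  21 = 21·1 + 0   → remainder 0, stop. gcd = 1 (last nonzero row E).
The gcd is 1, so 107 is invertible mod 150. The last nonzero row gives 5·150 − 7·107 = 1, so t = −7. So 107^(−1) ≡ −7 ≡ 143 (mod 150). Verify: 107 · 143 = 15301 ≡ 1 (mod 150). ✓

Final answer: 107^(−1) ≡ 143 (mod 150)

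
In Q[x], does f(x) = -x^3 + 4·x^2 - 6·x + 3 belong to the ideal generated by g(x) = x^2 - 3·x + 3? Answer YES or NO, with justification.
In Q[x] the ideal (g) consists of all multiples of g, so f ∈ (g) iff g | f, i.e. iff the remainder of f on division by g is 0. Divide f by g (g is monic, so eliminate the leading term of the running remainder at each step):
  leading term -x^3: subtract (-x)·g(x) = -x^3 + 3·x^2 - 3·x, leaving x^2 - 3·x + 3
  leading term x^2: subtract (1)·g(x) = x^2 - 3·x + 3, leaving 0
The remainder is 0, so f(x) = g(x) · h(x) with h(x) = 1 - x. Hence g | f, i.e. f ∈ (g).

Final answer: YES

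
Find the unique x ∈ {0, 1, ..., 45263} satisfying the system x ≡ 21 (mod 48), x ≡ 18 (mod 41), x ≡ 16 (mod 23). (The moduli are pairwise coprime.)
x ≡ 24741 (mod 45264); the representative in [0, 45264) is 24741

The moduli 48, 41, 23 are pairwise coprime, so by the CRT there is a unique solution mod 48·41·23 = 45264.
Solve by successive substitution. Start with x ≡ 21 (mod 48).
  Combine with x ≡ 18 (mod 41): write x = 21 + 48·t and require 21 + 48·t ≡ 18 (mod 41), i.e. 48·t ≡ 18 − 21 ≡ 38 (mod 41). Since 48^(−1) ≡ 6 (mod 41) (48 ≡ 7 (mod 41)), t ≡ 6·38 ≡ 23 (mod 41). So x ≡ 21 + 48·23 = 1125 (mod 1968).
  Combine with x ≡ 16 (mod 23): write x = 1125 + 1968·t and require 1125 + 1968·t ≡ 16 (mod 23), i.e. 1968·t ≡ 16 − 1125 ≡ 18 (mod 23). Since 1968^(−1) ≡ 16 (mod 23) (1968 ≡ 13 (mod 23)), t ≡ 16·18 ≡ 12 (mod 23). So x ≡ 1125 + 1968·12 = 24741 (mod 45264).
Unique solution in [0, 45264): x = 24741.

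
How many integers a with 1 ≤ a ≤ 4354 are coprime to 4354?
1860

The number of a ∈ {1, ..., 4354} with gcd(a, 4354) = 1 is by definition Euler's totient φ(4354). φ is multiplicative, with φ(p^e) = p^e − p^(e−1). Factorise 4354 = 2 · 7 · 311. Then
  φ(4354) = (2 − 1) · (7 − 1) · (311 − 1) = 1 · 6 · 310 = 1860.
So there are 1860 such integers.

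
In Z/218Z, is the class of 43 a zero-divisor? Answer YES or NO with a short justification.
NO

gcd(43, 218) = 1, so 43 is a unit in Z/218Z (it has a multiplicative inverse). A unit cannot be a zero-divisor: if 43·b ≡ 0 then multiplying both sides by 43^(−1) gives b ≡ 0. So 43 is not a zero-divisor.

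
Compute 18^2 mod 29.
Use repeated squaring. Binary(2) = 10. Walk through the bits of the exponent 2 left-to-right: at each bit after the leading one, square the running value, then multiply by 18 if the bit is 1 (always reducing mod 29):
  bit 1 = 1 (leading): start with 18.
  bit 2 = 0: square 18^2 = 324 ≡ 5 (mod 29).
Final value: 18^2 ≡ 5 (mod 29).

Final answer: 5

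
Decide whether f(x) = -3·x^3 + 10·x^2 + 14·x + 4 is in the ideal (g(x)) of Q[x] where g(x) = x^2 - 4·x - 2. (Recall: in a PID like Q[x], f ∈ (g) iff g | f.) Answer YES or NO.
In Q[x] the ideal (g) consists of all multiples of g, so f ∈ (g) iff g | f, i.e. iff the remainder of f on division by g is 0. Divide f by g (g is monic, so eliminate the leading term of the running remainder at each step):
  leading term -3·x^3: subtract (-3·x)·g(x) = -3·x^3 + 12·x^2 + 6·x, leaving -2·x^2 + 8·x + 4
  leading term -2·x^2: subtract (-2)·g(x) = -2·x^2 + 8·x + 4, leaving 0
The remainder is 0, so f(x) = g(x) · h(x) with h(x) = -3·x - 2. Hence g | f, i.e. f ∈ (g).

Final answer: YES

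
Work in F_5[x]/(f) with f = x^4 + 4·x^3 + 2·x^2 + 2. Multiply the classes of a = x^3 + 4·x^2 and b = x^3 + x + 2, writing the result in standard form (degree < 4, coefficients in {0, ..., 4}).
Multiply as integer polynomials: a · b = x^6 + 4·x^5 + x^4 + 6·x^3 + 8·x^2. Reducing coefficients mod 5: a · b ≡ x^6 + 4·x^5 + x^4 + x^3 + 3·x^2. Now divide by f(x) = x^4 + 4·x^3 + 2·x^2 + 2 in F_5[x], eliminating the leading term at each step:
  leading term x^6: subtract (x^2)·f(x) = x^6 + 4·x^5 + 2·x^4 + 2·x^2, leaving 4·x^4 + x^3 + x^2 (coefficients mod 5)
  leading term 4·x^4: subtract (4)·f(x) = 4·x^4 + x^3 + 3·x^2 + 3, leaving 3·x^2 + 2 (coefficients mod 5)
The degree is now < 4, so this is the remainder. Hence a · b ≡ 3·x^2 + 2 in F_5[x]/(f).

Final answer: a · b ≡ 3·x^2 + 2 (mod f(x))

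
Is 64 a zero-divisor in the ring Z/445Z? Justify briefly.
NO

gcd(64, 445) = 1, so 64 is a unit in Z/445Z (it has a multiplicative inverse). A unit cannot be a zero-divisor: if 64·b ≡ 0 then multiplying both sides by 64^(−1) gives b ≡ 0. So 64 is not a zero-divisor.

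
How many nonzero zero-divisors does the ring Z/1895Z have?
In Z/1895Z each nonzero element is either a unit (gcd with 1895 is 1) or a zero-divisor (gcd > 1). The number of units is φ(1895): factorise 1895 = 5 · 379, so φ(1895) = (5 − 1) · (379 − 1) = 4 · 378 = 1512. The nonzero elements number 1895 − 1 = 1894. Hence the nonzero zero-divisors number 1894 − 1512 = 382.

Final answer: Z/1895Z has 382 nonzero zero-divisors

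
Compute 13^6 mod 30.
19

Use repeated squaring. Binary(6) = 110. Walk through the bits of the exponent 6 left-to-right: at each bit after the leading one, square the running value, then multiply by 13 if the bit is 1 (always reducing mod 30):
  bit 1 = 1 (leading): start with 13.
  bit 2 = 1: square 13^2 = 169 ≡ 19; bit is 1, so multiply 19·13 = 247 ≡ 7 (mod 30).
  bit 3 = 0: square 7^2 = 49 ≡ 19 (mod 30).
Final value: 13^6 ≡ 19 (mod 30).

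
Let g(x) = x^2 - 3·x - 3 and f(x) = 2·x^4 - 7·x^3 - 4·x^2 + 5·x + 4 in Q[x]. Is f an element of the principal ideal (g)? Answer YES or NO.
NO

In Q[x] the ideal (g) consists of all multiples of g, so f ∈ (g) iff g | f, i.e. iff the remainder of f on division by g is 0. Divide f by g (g is monic, so eliminate the leading term of the running remainder at each step):
  leading term 2·x^4: subtract (2·x^2)·g(x) = 2·x^4 - 6·x^3 - 6·x^2, leaving -x^3 + 2·x^2 + 5·x + 4
  leading term -x^3: subtract (-x)·g(x) = -x^3 + 3·x^2 + 3·x, leaving -x^2 + 2·x + 4
  leading term -x^2: subtract (-1)·g(x) = -x^2 + 3·x + 3, leaving 1 - x
The remainder r(x) = 1 - x ≠ 0 (and deg r < deg g), so g ∤ f, i.e. f ∉ (g).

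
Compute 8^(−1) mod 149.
Apply the extended Euclidean algorithm to (149, 8), tracking rows (r, s, t) with s·149 + t·8 = r. Each division r_prev = q·r_cur + r_new produces the new row as (previous row) − q·(current row):
  row A: (149, 1, 0)   [1·149 + 0·8 = 149]
  row B: (8, 0, 1)   [0·149 + 1·8 = 8]
  149 = 18·8 + 5   → row C = row A − 18·row B = (5, 1, −18)   [check: 1·149 − 18·8 = 5]
  8 = 1·5 + 3   → row D = row B − 1·row C = (3, −1, 19)   [check: −1·149 + 19·8 = 3]
  5 = 1·3 + 2   → row E = row C − 1·row D = (2, 2, −37)   [check: 2·149 − 37·8 = 2]
  3 = 1·2 + 1   → row F = row D − 1·row E = (1, −3, 56)   [check: −3·149 + 56·8 = 1]
  2 = 2·1 + 0   → remainder 0, stop. gcd = 1 (last nonzero row F).
The gcd is 1, so 8 is invertible mod 149. The last nonzero row gives −3·149 + 56·8 = 1, so t = 56. So 8^(−1) ≡ 56 (mod 149). Verify: 8 · 56 = 448 ≡ 1 (mod 149). ✓

Final answer: 8^(−1) ≡ 56 (mod 149)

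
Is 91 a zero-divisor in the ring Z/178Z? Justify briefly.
NO

gcd(91, 178) = 1, so 91 is a unit in Z/178Z (it has a multiplicative inverse). A unit cannot be a zero-divisor: if 91·b ≡ 0 then multiplying both sides by 91^(−1) gives b ≡ 0. So 91 is not a zero-divisor.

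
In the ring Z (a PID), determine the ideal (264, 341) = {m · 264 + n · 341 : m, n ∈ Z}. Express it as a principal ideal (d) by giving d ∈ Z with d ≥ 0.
In the PID Z, (a, b) is generated by gcd(a, b). Compute gcd(341, 264) with the extended Euclidean algorithm, tracking rows (r, s, t) with s·341 + t·264 = r:
  row A: (341, 1, 0)   [1·341 + 0·264 = 341]
  row B: (264, 0, 1)   [0·341 + 1·264 = 264]
  341 = 1·264 + 77   → row C = row A − 1·row B = (77, 1, −1)   [check: 1·341 − 1·264 = 77]
  264 = 3·77 + 33   → row D = row B − 3·row C = (33, −3, 4)   [check: −3·341 + 4·264 = 33]
  77 = 2·33 + 11   → row E = row C − 2·row D = (11, 7, −9)   [check: 7·341 − 9·264 = 11]
  33 = 3·11 + 0   → remainder 0, stop. gcd = 11 (last nonzero row E).
So gcd(264, 341) = 11, with Bézout identity 7·341 − 9·264 = 11. Containment (⊇): the Bézout identity exhibits 11 as an element of (264, 341), giving (11) ⊆ (264, 341). Containment (⊆): since 11 | 264 and 11 | 341 (264 = 11·24, 341 = 11·31), every Z-linear combination of 264 and 341 is divisible by 11, so (264, 341) ⊆ (11). Therefore (264, 341) = (11), d = 11.

Final answer: (264, 341) = (11); d = 11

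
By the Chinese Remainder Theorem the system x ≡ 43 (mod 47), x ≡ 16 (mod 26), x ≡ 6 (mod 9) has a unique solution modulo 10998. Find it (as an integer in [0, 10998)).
The moduli 47, 26, 9 are pairwise coprime, so by the CRT there is a unique solution mod 47·26·9 = 10998.
Solve by successive substitution. Start with x ≡ 43 (mod 47).
  Combine with x ≡ 16 (mod 26): write x = 43 + 47·t and require 43 + 47·t ≡ 16 (mod 26), i.e. 47·t ≡ 16 − 43 ≡ 25 (mod 26). Since 47^(−1) ≡ 5 (mod 26) (47 ≡ 21 (mod 26)), t ≡ 5·25 ≡ 21 (mod 26). So x ≡ 43 + 47·21 = 1030 (mod 1222).
  Combine with x ≡ 6 (mod 9): write x = 1030 + 1222·t and require 1030 + 1222·t ≡ 6 (mod 9), i.e. 1222·t ≡ 6 − 1030 ≡ 2 (mod 9). Since 1222^(−1) ≡ 4 (mod 9) (1222 ≡ 7 (mod 9)), t ≡ 4·2 ≡ 8 (mod 9). So x ≡ 1030 + 1222·8 = 10806 (mod 10998).
Unique solution in [0, 10998): x = 10806.

Final answer: x ≡ 10806 (mod 10998); the representative in [0, 10998) is 10806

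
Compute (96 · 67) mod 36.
24

Reduce the factors first: 96 ≡ 24, 67 ≡ 31 (mod 36), so 96 · 67 ≡ 24 · 31 (mod 36). 24 · 31 = 744. Dividing by 36: 744 = 20·36 + 24. So (96 · 67) mod 36 = 24.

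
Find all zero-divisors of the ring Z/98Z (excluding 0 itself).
An element a ∈ Z/98Z (with a ≠ 0) is a zero-divisor iff gcd(a, 98) > 1 (because a is a unit precisely when gcd(a, n) = 1, and in Z/nZ every nonzero, non-unit element is a zero-divisor). Scan a = 1, ..., 97 and keep those with gcd(a, 98) > 1:
  gcd(2, 98) = 2, gcd(4, 98) = 2, gcd(6, 98) = 2, gcd(7, 98) = 7, gcd(8, 98) = 2, gcd(10, 98) = 2, gcd(12, 98) = 2, gcd(14, 98) = 14, gcd(16, 98) = 2, gcd(18, 98) = 2, gcd(20, 98) = 2, gcd(21, 98) = 7, gcd(22, 98) = 2, gcd(24, 98) = 2, gcd(26, 98) = 2, gcd(28, 98) = 14, gcd(30, 98) = 2, gcd(32, 98) = 2, gcd(34, 98) = 2, gcd(35, 98) = 7, gcd(36, 98) = 2, gcd(38, 98) = 2, gcd(40, 98) = 2, gcd(42, 98) = 14, gcd(44, 98) = 2, gcd(46, 98) = 2, gcd(48, 98) = 2, gcd(49, 98) = 49, gcd(50, 98) = 2, gcd(52, 98) = 2, gcd(54, 98) = 2, gcd(56, 98) = 14, gcd(58, 98) = 2, gcd(60, 98) = 2, gcd(62, 98) = 2, gcd(63, 98) = 7, gcd(64, 98) = 2, gcd(66, 98) = 2, gcd(68, 98) = 2, gcd(70, 98) = 14, gcd(72, 98) = 2, gcd(74, 98) = 2, gcd(76, 98) = 2, gcd(77, 98) = 7, gcd(78, 98) = 2, gcd(80, 98) = 2, gcd(82, 98) = 2, gcd(84, 98) = 14, gcd(86, 98) = 2, gcd(88, 98) = 2, gcd(90, 98) = 2, gcd(91, 98) = 7, gcd(92, 98) = 2, gcd(94, 98) = 2, gcd(96, 98) = 2.
All other a ∈ {1, ..., 97} have gcd(a, 98) = 1 and are units. So the nonzero zero-divisors are exactly the 55 values of a appearing in this scan.

Final answer: nonzero zero-divisors of Z/98Z = {2, 4, 6, 7, 8, 10, 12, 14, 16, 18, 20, 21, 22, 24, 26, 28, 30, 32, 34, 35, 36, 38, 40, 42, 44, 46, 48, 49, 50, 52, 54, 56, 58, 60, 62, 63, 64, 66, 68, 70, 72, 74, 76, 77, 78, 80, 82, 84, 86, 88, 90, 91, 92, 94, 96}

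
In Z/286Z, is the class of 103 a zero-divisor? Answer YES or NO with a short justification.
NO

gcd(103, 286) = 1, so 103 is a unit in Z/286Z (it has a multiplicative inverse). A unit cannot be a zero-divisor: if 103·b ≡ 0 then multiplying both sides by 103^(−1) gives b ≡ 0. So 103 is not a zero-divisor.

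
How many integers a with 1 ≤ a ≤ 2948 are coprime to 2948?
1320

The number of a ∈ {1, ..., 2948} with gcd(a, 2948) = 1 is by definition Euler's totient φ(2948). φ is multiplicative, with φ(p^e) = p^e − p^(e−1). Factorise 2948 = 2^2 · 11 · 67. Then
  φ(2948) = (2^2 − 2^1) · (11 − 1) · (67 − 1) = 2 · 10 · 66 = 1320.
So there are 1320 such integers.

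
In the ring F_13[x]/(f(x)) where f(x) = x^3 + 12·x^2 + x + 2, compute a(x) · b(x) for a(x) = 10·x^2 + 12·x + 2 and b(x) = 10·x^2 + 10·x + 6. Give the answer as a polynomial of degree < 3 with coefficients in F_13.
Multiply as integer polynomials: a · b = 100·x^4 + 220·x^3 + 200·x^2 + 92·x + 12. Reducing coefficients mod 13: a · b ≡ 9·x^4 + 12·x^3 + 5·x^2 + x + 12. Now divide by f(x) = x^3 + 12·x^2 + x + 2 in F_13[x], eliminating the leading term at each step:
  leading term 9·x^4: subtract (9·x)·f(x) = 9·x^4 + 4·x^3 + 9·x^2 + 5·x, leaving 8·x^3 + 9·x^2 + 9·x + 12 (coefficients mod 13)
  leading term 8·x^3: subtract (8)·f(x) = 8·x^3 + 5·x^2 + 8·x + 3, leaving 4·x^2 + x + 9 (coefficients mod 13)
The degree is now < 3, so this is the remainder. Hence a · b ≡ 4·x^2 + x + 9 in F_13[x]/(f).

Final answer: a · b ≡ 4·x^2 + x + 9 (mod f(x))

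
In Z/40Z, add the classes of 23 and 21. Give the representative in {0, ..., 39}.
Both summands are already reduced mod 40. 23 + 21 = 44; 44 = 1·40 + 4, so (23 + 21) mod 40 = 4.

Final answer: 4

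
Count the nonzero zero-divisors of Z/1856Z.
Z/1856Z has 959 nonzero zero-divisors

In Z/1856Z each nonzero element is either a unit (gcd with 1856 is 1) or a zero-divisor (gcd > 1). The number of units is φ(1856): factorise 1856 = 2^6 · 29, so φ(1856) = (2^6 − 2^5) · (29 − 1) = 32 · 28 = 896. The nonzero elements number 1856 − 1 = 1855. Hence the nonzero zero-divisors number 1855 − 896 = 959.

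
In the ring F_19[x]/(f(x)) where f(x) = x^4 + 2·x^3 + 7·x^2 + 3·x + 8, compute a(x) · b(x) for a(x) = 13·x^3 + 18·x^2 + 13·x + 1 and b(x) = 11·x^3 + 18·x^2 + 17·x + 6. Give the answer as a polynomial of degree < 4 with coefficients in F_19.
a · b ≡ 8·x^3 + 17·x^2 + x + 1 (mod f(x))

Multiply as integer polynomials: a · b = 143·x^6 + 432·x^5 + 688·x^4 + 629·x^3 + 347·x^2 + 95·x + 6. Reducing coefficients mod 19: a · b ≡ 10·x^6 + 14·x^5 + 4·x^4 + 2·x^3 + 5·x^2 + 6. Now divide by f(x) = x^4 + 2·x^3 + 7·x^2 + 3·x + 8 in F_19[x], eliminating the leading term at each step:
  leading term 10·x^6: subtract (10·x^2)·f(x) = 10·x^6 + x^5 + 13·x^4 + 11·x^3 + 4·x^2, leaving 13·x^5 + 10·x^4 + 10·x^3 + x^2 + 6 (coefficients mod 19)
  leading term 13·x^5: subtract (13·x)·f(x) = 13·x^5 + 7·x^4 + 15·x^3 + x^2 + 9·x, leaving 3·x^4 + 14·x^3 + 10·x + 6 (coefficients mod 19)
  leading term 3·x^4: subtract (3)·f(x) = 3·x^4 + 6·x^3 + 2·x^2 + 9·x + 5, leaving 8·x^3 + 17·x^2 + x + 1 (coefficients mod 19)
The degree is now < 4, so this is the remainder. Hence a · b ≡ 8·x^3 + 17·x^2 + x + 1 in F_19[x]/(f).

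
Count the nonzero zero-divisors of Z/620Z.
Z/620Z has 379 nonzero zero-divisors

In Z/620Z each nonzero element is either a unit (gcd with 620 is 1) or a zero-divisor (gcd > 1). The number of units is φ(620): factorise 620 = 2^2 · 5 · 31, so φ(620) = (2^2 − 2^1) · (5 − 1) · (31 − 1) = 2 · 4 · 30 = 240. The nonzero elements number 620 − 1 = 619. Hence the nonzero zero-divisors number 619 − 240 = 379.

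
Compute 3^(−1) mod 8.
Apply the extended Euclidean algorithm to (8, 3), tracking rows (r, s, t) with s·8 + t·3 = r. Each division r_prev = q·r_cur + r_new produces the new row as (previous row) − q·(current row):
  row A: (8, 1, 0)   [1·8 + 0·3 = 8]
  row B: (3, 0, 1)   [0·8 + 1·3 = 3]
  8 = 2·3 + 2   → row C = row A − 2·row B = (2, 1, −2)   [check: 1·8 − 2·3 = 2]
  3 = 1·2 + 1   → row D = row B − 1·row C = (1, −1, 3)   [check: −1·8 + 3·3 = 1]
  2 = 2·1 + 0   → remainder 0, stop. gcd = 1 (last nonzero row D).
The gcd is 1, so 3 is invertible mod 8. The last nonzero row gives −1·8 + 3·3 = 1, so t = 3. So 3^(−1) ≡ 3 (mod 8). Verify: 3 · 3 = 9 ≡ 1 (mod 8). ✓

Final answer: 3^(−1) ≡ 3 (mod 8)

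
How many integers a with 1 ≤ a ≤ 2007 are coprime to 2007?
The number of a ∈ {1, ..., 2007} with gcd(a, 2007) = 1 is by definition Euler's totient φ(2007). φ is multiplicative, with φ(p^e) = p^e − p^(e−1). Factorise 2007 = 3^2 · 223. Then
  φ(2007) = (3^2 − 3^1) · (223 − 1) = 6 · 222 = 1332.
So there are 1332 such integers.

Final answer: 1332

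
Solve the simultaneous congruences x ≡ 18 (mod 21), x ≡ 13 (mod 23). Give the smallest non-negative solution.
x ≡ 312 (mod 483); the representative in [0, 483) is 312

The moduli 21, 23 are pairwise coprime, so by the CRT there is a unique solution mod 21·23 = 483.
Solve by successive substitution. Start with x ≡ 18 (mod 21).
  Combine with x ≡ 13 (mod 23): write x = 18 + 21·t and require 18 + 21·t ≡ 13 (mod 23), i.e. 21·t ≡ 13 − 18 ≡ 18 (mod 23). Since 21^(−1) ≡ 11 (mod 23), t ≡ 11·18 ≡ 14 (mod 23). So x ≡ 18 + 21·14 = 312 (mod 483).
Unique solution in [0, 483): x = 312.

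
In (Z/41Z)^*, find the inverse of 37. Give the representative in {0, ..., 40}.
37^(−1) ≡ 10 (mod 41)

Apply the extended Euclidean algorithm to (41, 37), tracking rows (r, s, t) with s·41 + t·37 = r. Each division r_prev = q·r_cur + r_new produces the new row as (previous row) − q·(current row):
  row A: (41, 1, 0)   [1·41 + 0·37 = 41]
  row B: (37, 0, 1)   [0·41 + 1·37 = 37]
  41 = 1·37 + 4   → row C = row A − 1·row B = (4, 1, −1)   [check: 1·41 − 1·37 = 4]
  37 = 9·4 + 1   → row D = row B − 9·row C = (1, −9, 10)   [check: −9·41 + 10·37 = 1]
  4 = 4·1 + 0   → remainder 0, stop. gcd = 1 (last nonzero row D).
The gcd is 1, so 37 is invertible mod 41. The last nonzero row gives −9·41 + 10·37 = 1, so t = 10. So 37^(−1) ≡ 10 (mod 41). Verify: 37 · 10 = 370 ≡ 1 (mod 41). ✓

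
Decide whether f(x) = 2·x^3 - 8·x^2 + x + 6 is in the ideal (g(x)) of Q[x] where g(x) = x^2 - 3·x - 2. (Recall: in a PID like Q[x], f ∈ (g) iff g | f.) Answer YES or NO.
NO

In Q[x] the ideal (g) consists of all multiples of g, so f ∈ (g) iff g | f, i.e. iff the remainder of f on division by g is 0. Divide f by g (g is monic, so eliminate the leading term of the running remainder at each step):
  leading term 2·x^3: subtract (2·x)·g(x) = 2·x^3 - 6·x^2 - 4·x, leaving -2·x^2 + 5·x + 6
  leading term -2·x^2: subtract (-2)·g(x) = -2·x^2 + 6·x + 4, leaving 2 - x
The remainder r(x) = 2 - x ≠ 0 (and deg r < deg g), so g ∤ f, i.e. f ∉ (g).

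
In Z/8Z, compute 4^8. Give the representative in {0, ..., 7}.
Use repeated squaring. Binary(8) = 1000. Walk through the bits of the exponent 8 left-to-right: at each bit after the leading one, square the running value, then multiply by 4 if the bit is 1 (always reducing mod 8):
  bit 1 = 1 (leading): start with 4.
  bit 2 = 0: square 4^2 = 16 ≡ 0 (mod 8).
  bit 3 = 0: square 0^2 = 0 (mod 8).
  bit 4 = 0: square 0^2 = 0 (mod 8).
Final value: 4^8 ≡ 0 (mod 8).

Final answer: 0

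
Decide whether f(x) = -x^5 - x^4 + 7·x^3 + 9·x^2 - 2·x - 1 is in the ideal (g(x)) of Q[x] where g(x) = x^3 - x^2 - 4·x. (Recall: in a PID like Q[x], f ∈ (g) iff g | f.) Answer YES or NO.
NO

In Q[x] the ideal (g) consists of all multiples of g, so f ∈ (g) iff g | f, i.e. iff the remainder of f on division by g is 0. Divide f by g (g is monic, so eliminate the leading term of the running remainder at each step):
  leading term -x^5: subtract (-x^2)·g(x) = -x^5 + x^4 + 4·x^3, leaving -2·x^4 + 3·x^3 + 9·x^2 - 2·x - 1
  leading term -2·x^4: subtract (-2·x)·g(x) = -2·x^4 + 2·x^3 + 8·x^2, leaving x^3 + x^2 - 2·x - 1
  leading term x^3: subtract (1)·g(x) = x^3 - x^2 - 4·x, leaving 2·x^2 + 2·x - 1
The remainder r(x) = 2·x^2 + 2·x - 1 ≠ 0 (and deg r < deg g), so g ∤ f, i.e. f ∉ (g).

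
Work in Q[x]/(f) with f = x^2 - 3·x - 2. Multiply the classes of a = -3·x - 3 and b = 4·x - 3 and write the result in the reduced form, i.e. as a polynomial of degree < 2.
First multiply in Q[x] without reducing: a · b = -12·x^2 - 3·x + 9. Now divide by f(x) = x^2 - 3·x - 2, eliminating the leading term at each step:
  leading term -12·x^2: subtract (-12)·f(x) = -12·x^2 + 36·x + 24, leaving -39·x - 15
The degree is now < 2, so this is the remainder. Hence a · b ≡ -39·x - 15 in Q[x]/(f).

Final answer: a · b ≡ -39·x - 15 (mod f(x))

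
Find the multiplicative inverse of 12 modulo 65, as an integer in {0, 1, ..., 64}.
12^(−1) ≡ 38 (mod 65)

Apply the extended Euclidean algorithm to (65, 12), tracking rows (r, s, t) with s·65 + t·12 = r. Each division r_prev = q·r_cur + r_new produces the new row as (previous row) − q·(current row):
  row A: (65, 1, 0)   [1·65 + 0·12 = 65]
  row B: (12, 0, 1)   [0·65 + 1·12 = 12]
  65 = 5·12 + 5   → row C = row A − 5·row B = (5, 1, −5)   [check: 1·65 − 5·12 = 5]
  12 = 2·5 + 2   → row D = row B − 2·row C = (2, −2, 11)   [check: −2·65 + 11·12 = 2]
  5 = 2·2 + 1   → row E = row C − 2·row D = (1, 5, −27)   [check: 5·65 − 27·12 = 1]
  2 = 2·1 + 0   → remainder 0, stop. gcd = 1 (last nonzero row E).
The gcd is 1, so 12 is invertible mod 65. The last nonzero row gives 5·65 − 27·12 = 1, so t = −27. So 12^(−1) ≡ −27 ≡ 38 (mod 65). Verify: 12 · 38 = 456 ≡ 1 (mod 65). ✓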